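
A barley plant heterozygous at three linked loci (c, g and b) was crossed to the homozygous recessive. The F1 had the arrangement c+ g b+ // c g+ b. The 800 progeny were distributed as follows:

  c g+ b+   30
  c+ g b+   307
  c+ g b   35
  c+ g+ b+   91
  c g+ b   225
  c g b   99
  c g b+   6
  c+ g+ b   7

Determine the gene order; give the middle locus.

The two rarest classes, c g b+ and c+ g+ b, are the double crossovers. Comparing them with the parentals, only the c allele has switched, so c is the middle locus and the order is b – c – g.

c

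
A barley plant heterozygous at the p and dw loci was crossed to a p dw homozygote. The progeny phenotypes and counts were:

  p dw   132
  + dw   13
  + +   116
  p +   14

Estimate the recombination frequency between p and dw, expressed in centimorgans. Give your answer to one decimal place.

9.8 centimorgans

The two most frequent classes, + + (116) and p dw (132), are the parental types, so the F1 was + + / p dw.
The recombinant classes are + dw and p +: 13 + 14 = 27.
Recombination frequency = 27/275 = 0.0982 ≈ 9.8%, i.e. 9.8 centimorgans.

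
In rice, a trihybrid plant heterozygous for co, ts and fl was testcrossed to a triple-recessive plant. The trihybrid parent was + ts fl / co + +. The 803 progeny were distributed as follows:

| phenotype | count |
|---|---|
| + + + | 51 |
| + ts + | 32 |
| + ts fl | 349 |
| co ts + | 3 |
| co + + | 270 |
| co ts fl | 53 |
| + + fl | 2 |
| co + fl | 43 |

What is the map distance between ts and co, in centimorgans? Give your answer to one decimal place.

The two rarest classes, + + fl and co ts +, are the double crossovers. Comparing them with the parentals, only the ts allele has switched, so ts is the middle locus and the order is co – ts – fl.
Crossovers in the co–ts interval produce the single-crossover classes co ts fl and + + + (53 + 51 = 104) plus the double crossovers (5).
RF(co–ts) = (104 + 5) / 803 = 109/803 = 0.1357 → 13.6 centimorgans.

13.6 centimorgans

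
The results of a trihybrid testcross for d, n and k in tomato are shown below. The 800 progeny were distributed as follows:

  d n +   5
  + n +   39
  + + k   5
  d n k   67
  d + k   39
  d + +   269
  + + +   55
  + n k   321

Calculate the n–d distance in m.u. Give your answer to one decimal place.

16.5 m.u.

The two most frequent reciprocal classes, + n k and d + +, are the parental types, so the F1 was + n k / d + +.
The two rarest classes, + + k and d n +, are the double crossovers. Comparing them with the parentals, only the n allele has switched, so n is the middle locus and the order is k – n – d.
Crossovers in the n–d interval produce the single-crossover classes d n k and + + + (67 + 55 = 122) plus the double crossovers (10).
RF(n–d) = (122 + 10) / 800 = 132/800 = 0.1650 → 16.5 m.u.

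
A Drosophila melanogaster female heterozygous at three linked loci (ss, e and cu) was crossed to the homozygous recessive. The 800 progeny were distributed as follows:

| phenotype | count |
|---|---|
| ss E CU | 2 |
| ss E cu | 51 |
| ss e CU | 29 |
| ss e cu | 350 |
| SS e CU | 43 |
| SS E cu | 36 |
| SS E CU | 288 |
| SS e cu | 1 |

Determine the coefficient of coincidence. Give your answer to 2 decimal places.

0.36

The two most frequent reciprocal classes, SS E CU and ss e cu, are the parental types, so the F1 was SS E CU / ss e cu.
The two rarest classes, ss E CU and SS e cu, are the double crossovers. Comparing them with the parentals, only the ss allele has switched, so ss is the middle locus and the order is cu – ss – e.
cu–ss: (65 + 3)/800 = 0.0850; ss–e: (94 + 3)/800 = 0.1212.
Expected DCO frequency = 0.0850 × 0.1212 ≈ 0.01030; observed = 3/800 ≈ 0.00375.
Coefficient of coincidence = 0.00375/0.01030 ≈ 0.36.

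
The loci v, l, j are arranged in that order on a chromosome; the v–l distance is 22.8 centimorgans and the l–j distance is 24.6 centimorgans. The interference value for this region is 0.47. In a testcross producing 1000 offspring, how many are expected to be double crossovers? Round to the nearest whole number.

Map distances give recombination frequencies of 0.228 and 0.246 for the two intervals.
With interference 0.47 (so coincidence = 0.53), expected double-crossover frequency = 0.228 × 0.246 × 0.53 = 0.02973.
Expected number = 0.02973 × 1000 = 29.73 ≈ 30.

30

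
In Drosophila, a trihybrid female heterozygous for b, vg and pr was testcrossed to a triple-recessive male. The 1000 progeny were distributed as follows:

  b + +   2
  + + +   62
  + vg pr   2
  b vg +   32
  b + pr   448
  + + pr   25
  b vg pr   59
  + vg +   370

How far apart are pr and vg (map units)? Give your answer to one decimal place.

12.5 map units

The two most frequent reciprocal classes, + vg + and b + pr, are the parental types, so the F1 was + vg + / b + pr.
The two rarest classes, + vg pr and b + +, are the double crossovers. Comparing them with the parentals, only the pr allele has switched, so pr is the middle locus and the order is b – pr – vg.
Crossovers in the pr–vg interval produce the single-crossover classes + + + and b vg pr (62 + 59 = 121) plus the double crossovers (4).
RF(pr–vg) = (121 + 4) / 1000 = 125/1000 = 0.1250 → 12.5 map units.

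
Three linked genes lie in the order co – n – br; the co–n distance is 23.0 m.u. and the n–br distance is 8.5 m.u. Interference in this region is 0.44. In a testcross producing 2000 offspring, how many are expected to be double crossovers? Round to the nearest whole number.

22

Map distances give recombination frequencies of 0.230 and 0.085 for the two intervals.
With interference 0.44 (so coincidence = 0.56), expected double-crossover frequency = 0.230 × 0.085 × 0.56 = 0.01095.
Expected number = 0.01095 × 2000 = 21.90 ≈ 22.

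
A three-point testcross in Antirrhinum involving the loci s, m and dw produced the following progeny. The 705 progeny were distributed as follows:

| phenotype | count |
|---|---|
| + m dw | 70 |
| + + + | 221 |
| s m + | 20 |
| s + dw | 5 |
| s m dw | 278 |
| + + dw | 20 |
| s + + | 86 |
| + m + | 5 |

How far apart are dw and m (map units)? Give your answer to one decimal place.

The two most frequent reciprocal classes, s m dw and + + +, are the parental types, so the F1 was s m dw / + + +.
The two rarest classes, s + dw and + m +, are the double crossovers. Comparing them with the parentals, only the m allele has switched, so m is the middle locus and the order is dw – m – s.
Crossovers in the dw–m interval produce the single-crossover classes s m + and + + dw (20 + 20 = 40) plus the double crossovers (10).
RF(dw–m) = (40 + 10) / 705 = 50/705 = 0.0709 → 7.1 map units.

7.1 map units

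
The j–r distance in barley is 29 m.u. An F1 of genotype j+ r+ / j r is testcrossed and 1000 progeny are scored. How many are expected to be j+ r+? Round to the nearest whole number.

A map distance of 29 m.u. corresponds to a recombination frequency of 0.290.
The F1 is j+ r+ / j r, so j+ r+ is a parental gamete class with expected frequency (1 − r)/2 = 0.710/2 = 0.3550.
Expected number = 0.3550 × 1000 = 355.00 ≈ 355.

355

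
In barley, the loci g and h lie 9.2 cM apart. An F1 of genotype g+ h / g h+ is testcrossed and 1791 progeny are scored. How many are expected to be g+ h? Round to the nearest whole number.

A map distance of 9.2 cM corresponds to a recombination frequency of 0.092.
The F1 is g+ h / g h+, so g+ h is a parental gamete class with expected frequency (1 − r)/2 = 0.908/2 = 0.4540.
Expected number = 0.4540 × 1791 = 813.11 ≈ 813.

813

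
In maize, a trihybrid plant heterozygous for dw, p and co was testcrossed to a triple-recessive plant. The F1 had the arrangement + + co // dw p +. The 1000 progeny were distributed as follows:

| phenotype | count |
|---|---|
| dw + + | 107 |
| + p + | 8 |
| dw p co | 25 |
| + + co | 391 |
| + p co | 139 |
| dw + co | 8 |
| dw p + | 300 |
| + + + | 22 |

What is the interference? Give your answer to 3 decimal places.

The two rarest classes, dw + co and + p +, are the double crossovers. Comparing them with the parentals, only the dw allele has switched, so dw is the middle locus and the order is co – dw – p.
co–dw: (47 + 16)/1000 = 0.0630; dw–p: (246 + 16)/1000 = 0.2620.
Expected DCO frequency = 0.0630 × 0.2620 ≈ 0.01651; observed = 16/1000 ≈ 0.01600.
Coefficient of coincidence = 0.01600/0.01651 ≈ 0.969; interference = 1 − 0.969 = 0.031.

0.031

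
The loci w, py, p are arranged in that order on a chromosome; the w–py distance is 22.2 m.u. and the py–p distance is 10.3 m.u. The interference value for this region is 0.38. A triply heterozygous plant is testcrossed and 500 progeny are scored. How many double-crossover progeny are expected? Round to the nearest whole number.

7

Map distances give recombination frequencies of 0.222 and 0.103 for the two intervals.
With interference 0.38 (so coincidence = 0.62), expected double-crossover frequency = 0.222 × 0.103 × 0.62 = 0.01418.
Expected number = 0.01418 × 500 = 7.09 ≈ 7.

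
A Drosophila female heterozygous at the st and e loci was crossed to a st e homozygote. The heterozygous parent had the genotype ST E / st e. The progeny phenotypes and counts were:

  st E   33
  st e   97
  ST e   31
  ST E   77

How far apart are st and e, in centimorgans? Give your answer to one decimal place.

The recombinant classes are ST e and st E: 31 + 33 = 64.
Recombination frequency = 64/238 = 0.2689 ≈ 26.9%, i.e. 26.9 centimorgans.

26.9 centimorgans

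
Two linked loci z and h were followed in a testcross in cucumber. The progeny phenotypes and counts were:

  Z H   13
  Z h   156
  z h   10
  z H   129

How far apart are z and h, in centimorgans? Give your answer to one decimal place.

7.5 centimorgans

The two most frequent classes, Z h (156) and z H (129), are the parental types, so the F1 was Z h / z H.
The recombinant classes are Z H and z h: 13 + 10 = 23.
Recombination frequency = 23/308 = 0.0747 ≈ 7.5%, i.e. 7.5 centimorgans.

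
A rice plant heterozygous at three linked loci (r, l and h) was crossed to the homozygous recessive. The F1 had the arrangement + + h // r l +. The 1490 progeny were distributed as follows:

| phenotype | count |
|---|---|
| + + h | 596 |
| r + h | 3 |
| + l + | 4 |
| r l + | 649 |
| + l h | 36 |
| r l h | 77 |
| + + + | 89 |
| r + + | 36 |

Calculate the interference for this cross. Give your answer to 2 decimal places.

0.24

The two rarest classes, r + h and + l +, are the double crossovers. Comparing them with the parentals, only the r allele has switched, so r is the middle locus and the order is l – r – h.
l–r: (72 + 7)/1490 = 0.0530; r–h: (166 + 7)/1490 = 0.1161.
Expected DCO frequency = 0.0530 × 0.1161 ≈ 0.00615; observed = 7/1490 ≈ 0.00470.
Coefficient of coincidence = 0.00470/0.00615 ≈ 0.76; interference = 1 − 0.76 = 0.24.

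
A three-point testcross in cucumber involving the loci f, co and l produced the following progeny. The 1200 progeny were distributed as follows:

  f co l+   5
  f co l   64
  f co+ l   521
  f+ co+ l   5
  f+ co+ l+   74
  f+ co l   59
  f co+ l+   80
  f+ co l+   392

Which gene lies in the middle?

The two most frequent reciprocal classes, f+ co l+ and f co+ l, are the parental types, so the F1 was f+ co l+ / f co+ l.
The two rarest classes, f co l+ and f+ co+ l, are the double crossovers. Comparing them with the parentals, only the f allele has switched, so f is the middle locus and the order is co – f – l.

f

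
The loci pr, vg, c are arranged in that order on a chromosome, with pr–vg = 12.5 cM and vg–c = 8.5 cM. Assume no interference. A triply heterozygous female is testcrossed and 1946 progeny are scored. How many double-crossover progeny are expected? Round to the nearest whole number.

21

Map distances give recombination frequencies of 0.125 and 0.085 for the two intervals.
With no interference, expected double-crossover frequency = 0.125 × 0.085 = 0.01063.
Expected number = 0.01063 × 1946 = 20.68 ≈ 21.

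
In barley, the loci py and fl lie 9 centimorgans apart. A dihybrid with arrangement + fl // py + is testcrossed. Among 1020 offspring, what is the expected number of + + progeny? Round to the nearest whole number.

46

A map distance of 9 centimorgans corresponds to a recombination frequency of 0.090.
The F1 is + fl / py +, so + + is a recombinant gamete class with expected frequency r/2 = 0.090/2 = 0.0450.
Expected number = 0.0450 × 1020 = 45.90 ≈ 46.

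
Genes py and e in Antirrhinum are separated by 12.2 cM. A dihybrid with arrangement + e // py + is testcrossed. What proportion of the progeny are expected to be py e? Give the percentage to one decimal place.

6.1%

A map distance of 12.2 cM corresponds to a recombination frequency of 0.122.
The F1 is + e / py +, so py e is a recombinant gamete class with expected frequency r/2 = 0.122/2 = 0.0610.
That is 0.0610 = 6.1% of the progeny.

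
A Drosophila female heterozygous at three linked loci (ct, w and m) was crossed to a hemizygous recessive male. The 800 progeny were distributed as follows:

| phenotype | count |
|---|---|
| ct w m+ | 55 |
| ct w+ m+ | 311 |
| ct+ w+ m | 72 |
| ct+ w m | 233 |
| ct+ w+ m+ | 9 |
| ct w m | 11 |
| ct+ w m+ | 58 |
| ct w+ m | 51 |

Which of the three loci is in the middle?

ct

The two most frequent reciprocal classes, ct+ w m and ct w+ m+, are the parental types, so the F1 was ct+ w m / ct w+ m+.
The two rarest classes, ct w m and ct+ w+ m+, are the double crossovers. Comparing them with the parentals, only the ct allele has switched, so ct is the middle locus and the order is m – ct – w.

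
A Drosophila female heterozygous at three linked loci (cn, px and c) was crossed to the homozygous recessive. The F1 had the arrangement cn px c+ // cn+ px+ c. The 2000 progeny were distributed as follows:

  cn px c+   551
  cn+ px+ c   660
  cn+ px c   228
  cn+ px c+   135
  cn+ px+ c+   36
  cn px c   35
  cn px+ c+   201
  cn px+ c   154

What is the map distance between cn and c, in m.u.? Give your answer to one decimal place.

The two rarest classes, cn px c and cn+ px+ c+, are the double crossovers. Comparing them with the parentals, only the c allele has switched, so c is the middle locus and the order is px – c – cn.
Crossovers in the c–cn interval produce the single-crossover classes cn+ px c+ and cn px+ c (135 + 154 = 289) plus the double crossovers (71).
RF(c–cn) = (289 + 71) / 2000 = 360/2000 = 0.1800 → 18.0 m.u.

18.0 m.u.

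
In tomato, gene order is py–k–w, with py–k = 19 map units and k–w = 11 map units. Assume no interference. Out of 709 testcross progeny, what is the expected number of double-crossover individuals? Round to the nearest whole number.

15

Map distances give recombination frequencies of 0.190 and 0.110 for the two intervals.
With no interference, expected double-crossover frequency = 0.190 × 0.110 = 0.02090.
Expected number = 0.02090 × 709 = 14.82 ≈ 15.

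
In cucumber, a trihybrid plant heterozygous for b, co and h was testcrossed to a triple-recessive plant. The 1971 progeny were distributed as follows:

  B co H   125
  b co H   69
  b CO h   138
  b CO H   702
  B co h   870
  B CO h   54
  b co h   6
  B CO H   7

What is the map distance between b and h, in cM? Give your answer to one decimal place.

14.0 cM

The two most frequent reciprocal classes, b CO H and B co h, are the parental types, so the F1 was b CO H / B co h.
The two rarest classes, B CO H and b co h, are the double crossovers. Comparing them with the parentals, only the b allele has switched, so b is the middle locus and the order is co – b – h.
Crossovers in the b–h interval produce the single-crossover classes b CO h and B co H (138 + 125 = 263) plus the double crossovers (13).
RF(b–h) = (263 + 13) / 1971 = 276/1971 = 0.1400 → 14.0 cM.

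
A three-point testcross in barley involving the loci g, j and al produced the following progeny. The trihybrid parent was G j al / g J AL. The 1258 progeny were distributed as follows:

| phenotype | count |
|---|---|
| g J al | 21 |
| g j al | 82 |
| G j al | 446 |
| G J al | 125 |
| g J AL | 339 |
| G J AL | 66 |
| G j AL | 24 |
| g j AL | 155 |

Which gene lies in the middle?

The two rarest classes, G j AL and g J al, are the double crossovers. Comparing them with the parentals, only the al allele has switched, so al is the middle locus and the order is j – al – g.

al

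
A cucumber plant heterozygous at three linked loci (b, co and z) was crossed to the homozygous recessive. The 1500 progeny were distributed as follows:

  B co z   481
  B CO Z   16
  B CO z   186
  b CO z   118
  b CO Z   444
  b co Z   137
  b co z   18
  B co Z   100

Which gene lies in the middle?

b

The two most frequent reciprocal classes, b CO Z and B co z, are the parental types, so the F1 was b CO Z / B co z.
The two rarest classes, B CO Z and b co z, are the double crossovers. Comparing them with the parentals, only the b allele has switched, so b is the middle locus and the order is z – b – co.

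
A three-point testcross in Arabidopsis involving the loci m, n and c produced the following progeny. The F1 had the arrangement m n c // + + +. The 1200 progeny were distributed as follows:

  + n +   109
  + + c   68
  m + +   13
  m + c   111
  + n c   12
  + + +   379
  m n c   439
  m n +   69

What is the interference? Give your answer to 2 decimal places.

0.24

The two rarest classes, + n c and m + +, are the double crossovers. Comparing them with the parentals, only the m allele has switched, so m is the middle locus and the order is c – m – n.
c–m: (137 + 25)/1200 = 0.1350; m–n: (220 + 25)/1200 = 0.2042.
Expected DCO frequency = 0.1350 × 0.2042 ≈ 0.02757; observed = 25/1200 ≈ 0.02083.
Coefficient of coincidence = 0.02083/0.02757 ≈ 0.76; interference = 1 − 0.76 = 0.24.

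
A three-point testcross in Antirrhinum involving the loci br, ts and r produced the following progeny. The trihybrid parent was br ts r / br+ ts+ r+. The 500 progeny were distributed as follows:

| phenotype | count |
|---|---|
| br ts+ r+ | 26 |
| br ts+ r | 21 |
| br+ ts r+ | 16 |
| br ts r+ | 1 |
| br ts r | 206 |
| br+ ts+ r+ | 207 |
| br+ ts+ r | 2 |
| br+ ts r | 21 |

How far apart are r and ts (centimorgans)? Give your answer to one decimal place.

The two rarest classes, br ts r+ and br+ ts+ r, are the double crossovers. Comparing them with the parentals, only the r allele has switched, so r is the middle locus and the order is ts – r – br.
Crossovers in the ts–r interval produce the single-crossover classes br ts+ r and br+ ts r+ (21 + 16 = 37) plus the double crossovers (3).
RF(ts–r) = (37 + 3) / 500 = 40/500 = 0.0800 → 8.0 centimorgans.

8.0 centimorgans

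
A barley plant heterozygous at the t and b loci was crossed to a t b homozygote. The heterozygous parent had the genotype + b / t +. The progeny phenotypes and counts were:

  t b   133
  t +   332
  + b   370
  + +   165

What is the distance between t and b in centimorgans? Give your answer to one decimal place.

29.8 centimorgans

The recombinant classes are + + and t b: 165 + 133 = 298.
Recombination frequency = 298/1000 = 0.2980 ≈ 29.8%, i.e. 29.8 centimorgans.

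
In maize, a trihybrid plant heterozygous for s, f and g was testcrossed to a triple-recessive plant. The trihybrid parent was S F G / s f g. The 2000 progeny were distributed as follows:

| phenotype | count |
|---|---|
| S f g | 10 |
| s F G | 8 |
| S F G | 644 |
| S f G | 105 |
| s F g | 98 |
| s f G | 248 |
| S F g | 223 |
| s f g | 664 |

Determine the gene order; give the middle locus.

The two rarest classes, s F G and S f g, are the double crossovers. Comparing them with the parentals, only the s allele has switched, so s is the middle locus and the order is g – s – f.

s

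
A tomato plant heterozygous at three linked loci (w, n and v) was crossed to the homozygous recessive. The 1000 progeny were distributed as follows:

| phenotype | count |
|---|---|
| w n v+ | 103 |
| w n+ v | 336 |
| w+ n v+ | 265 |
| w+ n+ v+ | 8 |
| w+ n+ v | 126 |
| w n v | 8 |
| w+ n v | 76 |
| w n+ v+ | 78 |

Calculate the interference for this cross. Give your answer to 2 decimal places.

The two most frequent reciprocal classes, w n+ v and w+ n v+, are the parental types, so the F1 was w n+ v / w+ n v+.
The two rarest classes, w n v and w+ n+ v+, are the double crossovers. Comparing them with the parentals, only the n allele has switched, so n is the middle locus and the order is w – n – v.
w–n: (229 + 16)/1000 = 0.2450; n–v: (154 + 16)/1000 = 0.1700.
Expected DCO frequency = 0.2450 × 0.1700 ≈ 0.04165; observed = 16/1000 ≈ 0.01600.
Coefficient of coincidence = 0.01600/0.04165 ≈ 0.38; interference = 1 − 0.38 = 0.62.

0.62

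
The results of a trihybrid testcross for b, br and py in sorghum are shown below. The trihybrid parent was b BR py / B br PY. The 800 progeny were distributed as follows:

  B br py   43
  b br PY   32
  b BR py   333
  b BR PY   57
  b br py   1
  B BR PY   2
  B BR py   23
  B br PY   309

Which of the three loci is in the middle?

The two rarest classes, b br py and B BR PY, are the double crossovers. Comparing them with the parentals, only the br allele has switched, so br is the middle locus and the order is py – br – b.

br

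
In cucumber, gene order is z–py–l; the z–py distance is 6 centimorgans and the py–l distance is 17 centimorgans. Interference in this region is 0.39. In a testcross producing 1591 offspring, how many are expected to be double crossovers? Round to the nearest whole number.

Map distances give recombination frequencies of 0.060 and 0.170 for the two intervals.
With interference 0.39 (so coincidence = 0.61), expected double-crossover frequency = 0.060 × 0.170 × 0.61 = 0.00622.
Expected number = 0.00622 × 1591 = 9.90 ≈ 10.

10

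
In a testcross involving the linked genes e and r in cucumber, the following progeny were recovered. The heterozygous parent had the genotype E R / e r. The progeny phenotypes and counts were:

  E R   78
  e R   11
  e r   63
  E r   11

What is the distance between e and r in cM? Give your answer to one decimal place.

The recombinant classes are E r and e R: 11 + 11 = 22.
Recombination frequency = 22/163 = 0.1350 ≈ 13.5%, i.e. 13.5 cM.

13.5 cM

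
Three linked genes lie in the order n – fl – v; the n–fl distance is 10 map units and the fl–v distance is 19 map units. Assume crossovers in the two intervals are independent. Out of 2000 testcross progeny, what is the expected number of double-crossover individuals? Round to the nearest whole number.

38

Map distances give recombination frequencies of 0.100 and 0.190 for the two intervals.
With no interference, expected double-crossover frequency = 0.100 × 0.190 = 0.01900.
Expected number = 0.01900 × 2000 = 38.00 ≈ 38.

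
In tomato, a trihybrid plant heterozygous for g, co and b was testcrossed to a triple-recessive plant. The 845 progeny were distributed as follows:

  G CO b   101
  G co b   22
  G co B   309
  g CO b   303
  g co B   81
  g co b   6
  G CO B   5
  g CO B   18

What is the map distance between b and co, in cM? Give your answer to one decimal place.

The two most frequent reciprocal classes, g CO b and G co B, are the parental types, so the F1 was g CO b / G co B.
The two rarest classes, g co b and G CO B, are the double crossovers. Comparing them with the parentals, only the co allele has switched, so co is the middle locus and the order is g – co – b.
Crossovers in the co–b interval produce the single-crossover classes g CO B and G co b (18 + 22 = 40) plus the double crossovers (11).
RF(co–b) = (40 + 11) / 845 = 51/845 = 0.0604 → 6.0 cM.

6.0 cM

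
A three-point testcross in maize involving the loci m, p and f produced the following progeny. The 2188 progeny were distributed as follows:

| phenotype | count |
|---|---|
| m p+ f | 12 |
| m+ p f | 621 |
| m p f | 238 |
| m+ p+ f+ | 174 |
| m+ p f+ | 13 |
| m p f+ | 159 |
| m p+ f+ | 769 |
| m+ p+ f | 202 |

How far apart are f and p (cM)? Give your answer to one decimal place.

The two most frequent reciprocal classes, m+ p f and m p+ f+, are the parental types, so the F1 was m+ p f / m p+ f+.
The two rarest classes, m+ p f+ and m p+ f, are the double crossovers. Comparing them with the parentals, only the f allele has switched, so f is the middle locus and the order is p – f – m.
Crossovers in the p–f interval produce the single-crossover classes m+ p+ f and m p f+ (202 + 159 = 361) plus the double crossovers (25).
RF(p–f) = (361 + 25) / 2188 = 386/2188 = 0.1764 → 17.6 cM.

17.6 cM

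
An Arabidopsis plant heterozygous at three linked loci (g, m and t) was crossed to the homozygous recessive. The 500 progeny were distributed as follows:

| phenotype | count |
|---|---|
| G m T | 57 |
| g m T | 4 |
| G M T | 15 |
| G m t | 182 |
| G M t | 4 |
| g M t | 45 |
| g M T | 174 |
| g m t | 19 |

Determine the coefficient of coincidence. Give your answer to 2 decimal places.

0.87

The two most frequent reciprocal classes, g M T and G m t, are the parental types, so the F1 was g M T / G m t.
The two rarest classes, g m T and G M t, are the double crossovers. Comparing them with the parentals, only the m allele has switched, so m is the middle locus and the order is g – m – t.
g–m: (34 + 8)/500 = 0.0840; m–t: (102 + 8)/500 = 0.2200.
Expected DCO frequency = 0.0840 × 0.2200 ≈ 0.01848; observed = 8/500 ≈ 0.01600.
Coefficient of coincidence = 0.01600/0.01848 ≈ 0.87.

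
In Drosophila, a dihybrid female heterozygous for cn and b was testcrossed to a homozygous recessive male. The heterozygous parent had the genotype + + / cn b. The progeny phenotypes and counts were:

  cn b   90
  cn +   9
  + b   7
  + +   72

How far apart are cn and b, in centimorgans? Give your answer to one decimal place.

The recombinant classes are + b and cn +: 7 + 9 = 16.
Recombination frequency = 16/178 = 0.0899 ≈ 9.0%, i.e. 9.0 centimorgans.

9.0 centimorgans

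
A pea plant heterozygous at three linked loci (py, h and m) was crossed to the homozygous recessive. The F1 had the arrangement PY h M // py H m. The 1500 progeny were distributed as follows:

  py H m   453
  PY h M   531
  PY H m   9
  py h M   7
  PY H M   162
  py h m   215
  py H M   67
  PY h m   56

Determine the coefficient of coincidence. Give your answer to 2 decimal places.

0.44

The two rarest classes, py h M and PY H m, are the double crossovers. Comparing them with the parentals, only the py allele has switched, so py is the middle locus and the order is m – py – h.
m–py: (123 + 16)/1500 = 0.0927; py–h: (377 + 16)/1500 = 0.2620.
Expected DCO frequency = 0.0927 × 0.2620 ≈ 0.02429; observed = 16/1500 ≈ 0.01067.
Coefficient of coincidence = 0.01067/0.02429 ≈ 0.44.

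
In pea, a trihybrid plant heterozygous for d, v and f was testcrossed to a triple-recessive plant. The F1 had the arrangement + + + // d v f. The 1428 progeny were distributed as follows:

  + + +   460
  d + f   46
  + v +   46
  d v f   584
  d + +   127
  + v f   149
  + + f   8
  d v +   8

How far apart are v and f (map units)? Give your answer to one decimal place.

The two rarest classes, + + f and d v +, are the double crossovers. Comparing them with the parentals, only the f allele has switched, so f is the middle locus and the order is v – f – d.
Crossovers in the v–f interval produce the single-crossover classes + v + and d + f (46 + 46 = 92) plus the double crossovers (16).
RF(v–f) = (92 + 16) / 1428 = 108/1428 = 0.0756 → 7.6 map units.

7.6 map units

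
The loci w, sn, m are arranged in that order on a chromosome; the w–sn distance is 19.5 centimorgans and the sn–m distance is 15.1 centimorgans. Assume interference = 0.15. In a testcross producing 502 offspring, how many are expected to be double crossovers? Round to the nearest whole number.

Map distances give recombination frequencies of 0.195 and 0.151 for the two intervals.
With interference 0.15 (so coincidence = 0.85), expected double-crossover frequency = 0.195 × 0.151 × 0.85 = 0.02503.
Expected number = 0.02503 × 502 = 12.56 ≈ 13.

13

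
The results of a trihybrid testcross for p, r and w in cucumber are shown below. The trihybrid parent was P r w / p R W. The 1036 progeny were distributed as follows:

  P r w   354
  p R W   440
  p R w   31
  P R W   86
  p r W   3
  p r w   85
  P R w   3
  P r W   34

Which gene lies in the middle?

r

The two rarest classes, P R w and p r W, are the double crossovers. Comparing them with the parentals, only the r allele has switched, so r is the middle locus and the order is p – r – w.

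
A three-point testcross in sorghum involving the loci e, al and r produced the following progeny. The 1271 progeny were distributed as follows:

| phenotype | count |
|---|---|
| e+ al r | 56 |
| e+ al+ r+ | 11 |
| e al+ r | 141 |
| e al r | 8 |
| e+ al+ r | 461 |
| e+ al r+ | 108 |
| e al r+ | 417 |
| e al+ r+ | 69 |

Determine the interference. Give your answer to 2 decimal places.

The two most frequent reciprocal classes, e al r+ and e+ al+ r, are the parental types, so the F1 was e al r+ / e+ al+ r.
The two rarest classes, e al r and e+ al+ r+, are the double crossovers. Comparing them with the parentals, only the r allele has switched, so r is the middle locus and the order is e – r – al.
e–r: (249 + 19)/1271 = 0.2109; r–al: (125 + 19)/1271 = 0.1133.
Expected DCO frequency = 0.2109 × 0.1133 ≈ 0.02389; observed = 19/1271 ≈ 0.01495.
Coefficient of coincidence = 0.01495/0.02389 ≈ 0.63; interference = 1 − 0.63 = 0.37.

0.37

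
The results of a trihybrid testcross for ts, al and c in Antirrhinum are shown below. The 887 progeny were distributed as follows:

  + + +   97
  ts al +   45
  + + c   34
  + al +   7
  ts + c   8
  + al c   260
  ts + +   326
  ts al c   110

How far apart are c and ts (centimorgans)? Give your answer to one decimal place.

The two most frequent reciprocal classes, + al c and ts + +, are the parental types, so the F1 was + al c / ts + +.
The two rarest classes, + al + and ts + c, are the double crossovers. Comparing them with the parentals, only the c allele has switched, so c is the middle locus and the order is al – c – ts.
Crossovers in the c–ts interval produce the single-crossover classes ts al c and + + + (110 + 97 = 207) plus the double crossovers (15).
RF(c–ts) = (207 + 15) / 887 = 222/887 = 0.2503 → 25.0 centimorgans.

25.0 centimorgans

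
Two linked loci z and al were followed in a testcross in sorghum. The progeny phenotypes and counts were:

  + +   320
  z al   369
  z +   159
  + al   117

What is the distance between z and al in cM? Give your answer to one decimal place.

The two most frequent classes, + + (320) and z al (369), are the parental types, so the F1 was + + / z al.
The recombinant classes are + al and z +: 117 + 159 = 276.
Recombination frequency = 276/965 = 0.2860 ≈ 28.6%, i.e. 28.6 cM.

28.6 cM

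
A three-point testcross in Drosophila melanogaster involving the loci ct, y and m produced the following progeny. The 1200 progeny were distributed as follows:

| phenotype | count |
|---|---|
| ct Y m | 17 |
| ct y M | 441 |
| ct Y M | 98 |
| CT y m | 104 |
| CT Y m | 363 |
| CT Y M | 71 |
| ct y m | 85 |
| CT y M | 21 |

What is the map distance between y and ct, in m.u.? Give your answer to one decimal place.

The two most frequent reciprocal classes, CT Y m and ct y M, are the parental types, so the F1 was CT Y m / ct y M.
The two rarest classes, ct Y m and CT y M, are the double crossovers. Comparing them with the parentals, only the ct allele has switched, so ct is the middle locus and the order is m – ct – y.
Crossovers in the ct–y interval produce the single-crossover classes CT y m and ct Y M (104 + 98 = 202) plus the double crossovers (38).
RF(ct–y) = (202 + 38) / 1200 = 240/1200 = 0.2000 → 20.0 m.u.

20.0 m.u.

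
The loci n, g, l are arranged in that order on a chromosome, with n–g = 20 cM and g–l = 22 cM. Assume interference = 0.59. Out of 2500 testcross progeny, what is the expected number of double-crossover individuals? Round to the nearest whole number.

Map distances give recombination frequencies of 0.200 and 0.220 for the two intervals.
With interference 0.59 (so coincidence = 0.41), expected double-crossover frequency = 0.200 × 0.220 × 0.41 = 0.01804.
Expected number = 0.01804 × 2500 = 45.10 ≈ 45.

45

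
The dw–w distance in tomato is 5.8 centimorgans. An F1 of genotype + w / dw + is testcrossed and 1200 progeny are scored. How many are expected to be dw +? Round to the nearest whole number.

A map distance of 5.8 centimorgans corresponds to a recombination frequency of 0.058.
The F1 is + w / dw +, so dw + is a parental gamete class with expected frequency (1 − r)/2 = 0.942/2 = 0.4710.
Expected number = 0.4710 × 1200 = 565.20 ≈ 565.

565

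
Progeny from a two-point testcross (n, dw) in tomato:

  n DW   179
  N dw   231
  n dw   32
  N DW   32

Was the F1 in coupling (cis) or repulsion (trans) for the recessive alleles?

The two most frequent classes are N dw (231) and n DW (179); these are the parental (non-recombinant) types.
So the F1 carried N dw on one chromosome and n DW on the other — the recessive alleles are on opposite chromosomes (trans / repulsion).

trans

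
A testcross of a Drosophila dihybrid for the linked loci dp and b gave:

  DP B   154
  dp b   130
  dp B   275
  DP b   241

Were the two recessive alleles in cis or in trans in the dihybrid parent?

trans

The two most frequent classes are DP b (241) and dp B (275); these are the parental (non-recombinant) types.
So the F1 carried DP b on one chromosome and dp B on the other — the recessive alleles are on opposite chromosomes (trans / repulsion).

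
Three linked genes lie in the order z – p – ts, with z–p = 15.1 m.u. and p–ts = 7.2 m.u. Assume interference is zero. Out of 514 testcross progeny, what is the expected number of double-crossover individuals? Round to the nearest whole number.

Map distances give recombination frequencies of 0.151 and 0.072 for the two intervals.
With no interference, expected double-crossover frequency = 0.151 × 0.072 = 0.01087.
Expected number = 0.01087 × 514 = 5.59 ≈ 6.

6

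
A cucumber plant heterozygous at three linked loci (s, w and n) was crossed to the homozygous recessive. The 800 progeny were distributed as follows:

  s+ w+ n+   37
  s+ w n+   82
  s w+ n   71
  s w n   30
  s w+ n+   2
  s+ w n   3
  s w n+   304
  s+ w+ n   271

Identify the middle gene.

w

The two most frequent reciprocal classes, s w n+ and s+ w+ n, are the parental types, so the F1 was s w n+ / s+ w+ n.
The two rarest classes, s w+ n+ and s+ w n, are the double crossovers. Comparing them with the parentals, only the w allele has switched, so w is the middle locus and the order is s – w – n.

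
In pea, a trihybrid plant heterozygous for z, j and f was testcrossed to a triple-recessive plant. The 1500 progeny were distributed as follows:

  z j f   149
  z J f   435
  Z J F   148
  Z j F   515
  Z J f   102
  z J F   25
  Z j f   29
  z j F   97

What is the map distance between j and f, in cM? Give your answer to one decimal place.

23.4 cM

The two most frequent reciprocal classes, z J f and Z j F, are the parental types, so the F1 was z J f / Z j F.
The two rarest classes, z J F and Z j f, are the double crossovers. Comparing them with the parentals, only the f allele has switched, so f is the middle locus and the order is z – f – j.
Crossovers in the f–j interval produce the single-crossover classes z j f and Z J F (149 + 148 = 297) plus the double crossovers (54).
RF(f–j) = (297 + 54) / 1500 = 351/1500 = 0.2340 → 23.4 cM.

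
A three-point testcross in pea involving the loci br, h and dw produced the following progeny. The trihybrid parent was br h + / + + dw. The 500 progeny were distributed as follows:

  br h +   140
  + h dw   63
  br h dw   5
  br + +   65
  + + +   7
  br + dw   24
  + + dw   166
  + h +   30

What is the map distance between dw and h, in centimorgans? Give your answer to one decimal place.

28.0 centimorgans

The two rarest classes, br h dw and + + +, are the double crossovers. Comparing them with the parentals, only the dw allele has switched, so dw is the middle locus and the order is h – dw – br.
Crossovers in the h–dw interval produce the single-crossover classes br + + and + h dw (65 + 63 = 128) plus the double crossovers (12).
RF(h–dw) = (128 + 12) / 500 = 140/500 = 0.2800 → 28.0 centimorgans.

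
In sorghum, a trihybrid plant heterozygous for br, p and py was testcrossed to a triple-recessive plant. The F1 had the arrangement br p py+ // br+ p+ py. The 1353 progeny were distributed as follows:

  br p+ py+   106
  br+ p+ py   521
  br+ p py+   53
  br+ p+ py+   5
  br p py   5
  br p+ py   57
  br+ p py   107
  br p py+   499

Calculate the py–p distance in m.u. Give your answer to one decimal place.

The two rarest classes, br p py and br+ p+ py+, are the double crossovers. Comparing them with the parentals, only the py allele has switched, so py is the middle locus and the order is br – py – p.
Crossovers in the py–p interval produce the single-crossover classes br p+ py+ and br+ p py (106 + 107 = 213) plus the double crossovers (10).
RF(py–p) = (213 + 10) / 1353 = 223/1353 = 0.1648 → 16.5 m.u.

16.5 m.u.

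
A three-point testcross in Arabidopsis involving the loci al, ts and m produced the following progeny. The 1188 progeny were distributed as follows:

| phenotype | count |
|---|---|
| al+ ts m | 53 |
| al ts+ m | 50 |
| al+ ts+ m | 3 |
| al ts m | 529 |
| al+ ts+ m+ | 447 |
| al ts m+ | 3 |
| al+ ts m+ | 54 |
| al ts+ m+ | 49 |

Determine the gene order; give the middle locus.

m

The two most frequent reciprocal classes, al ts m and al+ ts+ m+, are the parental types, so the F1 was al ts m / al+ ts+ m+.
The two rarest classes, al ts m+ and al+ ts+ m, are the double crossovers. Comparing them with the parentals, only the m allele has switched, so m is the middle locus and the order is al – m – ts.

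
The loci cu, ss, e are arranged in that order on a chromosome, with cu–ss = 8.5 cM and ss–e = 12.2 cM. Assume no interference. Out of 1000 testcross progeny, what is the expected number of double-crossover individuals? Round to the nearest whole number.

10

Map distances give recombination frequencies of 0.085 and 0.122 for the two intervals.
With no interference, expected double-crossover frequency = 0.085 × 0.122 = 0.01037.
Expected number = 0.01037 × 1000 = 10.37 ≈ 10.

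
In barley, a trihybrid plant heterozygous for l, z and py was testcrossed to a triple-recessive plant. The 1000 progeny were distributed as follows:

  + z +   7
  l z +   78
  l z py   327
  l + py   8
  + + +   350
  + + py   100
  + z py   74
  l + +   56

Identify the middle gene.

The two most frequent reciprocal classes, l z py and + + +, are the parental types, so the F1 was l z py / + + +.
The two rarest classes, l + py and + z +, are the double crossovers. Comparing them with the parentals, only the z allele has switched, so z is the middle locus and the order is l – z – py.

z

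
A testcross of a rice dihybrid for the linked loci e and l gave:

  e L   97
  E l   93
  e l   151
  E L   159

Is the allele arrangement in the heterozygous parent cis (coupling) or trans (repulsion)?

The two most frequent classes are E L (159) and e l (151); these are the parental (non-recombinant) types.
So the F1 carried E L on one chromosome and e l on the other — the recessive alleles are on the same chromosome (cis / coupling).

cis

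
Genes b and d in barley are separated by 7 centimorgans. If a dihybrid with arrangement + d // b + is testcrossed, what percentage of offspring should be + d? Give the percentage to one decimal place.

46.5%

A map distance of 7 centimorgans corresponds to a recombination frequency of 0.070.
The F1 is + d / b +, so + d is a parental gamete class with expected frequency (1 − r)/2 = 0.930/2 = 0.4650.
That is 0.4650 = 46.5% of the progeny.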